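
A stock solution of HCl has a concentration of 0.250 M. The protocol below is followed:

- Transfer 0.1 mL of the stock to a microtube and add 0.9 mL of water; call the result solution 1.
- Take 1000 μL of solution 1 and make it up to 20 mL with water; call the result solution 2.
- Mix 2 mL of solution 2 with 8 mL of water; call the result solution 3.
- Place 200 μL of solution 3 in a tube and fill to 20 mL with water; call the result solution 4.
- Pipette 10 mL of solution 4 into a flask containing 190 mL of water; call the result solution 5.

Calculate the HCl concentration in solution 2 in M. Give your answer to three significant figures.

Step 1: 0.1 mL + 0.9 mL = 1 mL total → factor 1/0.1 = 10
Step 2: 1000 μL brought to 20 mL → factor 20000/1000 = 20
Dilution factor through solution 2 = 10 × 20 = 200
[solution 2] = 0.250 M / 200 = 0.00125 M

0.00125 M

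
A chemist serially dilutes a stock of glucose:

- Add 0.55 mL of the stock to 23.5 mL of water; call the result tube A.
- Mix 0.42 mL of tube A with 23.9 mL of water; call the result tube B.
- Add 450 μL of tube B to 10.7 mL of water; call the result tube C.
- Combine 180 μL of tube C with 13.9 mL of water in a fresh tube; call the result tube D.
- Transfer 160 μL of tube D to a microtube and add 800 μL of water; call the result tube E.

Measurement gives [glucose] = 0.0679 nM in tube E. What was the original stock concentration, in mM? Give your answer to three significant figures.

2.00 mM

Step 1: 0.55 mL + 23.5 mL = 24.05 mL total → factor 24.05/0.55 = 43.727
Step 2: 0.42 mL + 23.9 mL = 24.32 mL total → factor 24.32/0.42 = 57.905
Step 3: 450 μL + 10.7 mL = 11150 μL total → factor 11150/450 = 24.778
Step 4: 180 μL + 13.9 mL = 14080 μL total → factor 14080/180 = 78.222
Step 5: 160 μL + 800 μL = 960 μL total → factor 960/160 = 6
Overall dilution factor = 43.727 × 57.905 × 24.778 × 78.222 × 6 = 2.9445 × 10^7
Stock = 0.0679 nM × 2.9445 × 10^7 = 1.999 × 10^6 nM = 2.00 mM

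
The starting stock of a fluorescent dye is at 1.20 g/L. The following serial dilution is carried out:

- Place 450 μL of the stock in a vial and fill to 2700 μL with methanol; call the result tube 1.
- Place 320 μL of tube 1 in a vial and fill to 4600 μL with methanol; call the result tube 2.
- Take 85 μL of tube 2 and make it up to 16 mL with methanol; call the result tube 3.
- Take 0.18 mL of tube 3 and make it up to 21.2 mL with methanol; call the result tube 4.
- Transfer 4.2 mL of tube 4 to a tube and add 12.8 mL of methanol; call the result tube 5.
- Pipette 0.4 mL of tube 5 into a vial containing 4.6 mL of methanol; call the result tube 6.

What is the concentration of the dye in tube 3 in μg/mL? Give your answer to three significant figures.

Step 1: 450 μL brought to 2700 μL → factor 2700/450 = 6
Step 2: 320 μL brought to 4600 μL → factor 4600/320 = 14.375
Step 3: 85 μL brought to 16 mL → factor 16000/85 = 188.24
Dilution factor through tube 3 = 6 × 14.375 × 188.24 = 16235
[tube 3] = 1.20 g/L / 16235 = 7.391 × 10^-5 g/L = 0.0739 μg/mL

0.0739 μg/mL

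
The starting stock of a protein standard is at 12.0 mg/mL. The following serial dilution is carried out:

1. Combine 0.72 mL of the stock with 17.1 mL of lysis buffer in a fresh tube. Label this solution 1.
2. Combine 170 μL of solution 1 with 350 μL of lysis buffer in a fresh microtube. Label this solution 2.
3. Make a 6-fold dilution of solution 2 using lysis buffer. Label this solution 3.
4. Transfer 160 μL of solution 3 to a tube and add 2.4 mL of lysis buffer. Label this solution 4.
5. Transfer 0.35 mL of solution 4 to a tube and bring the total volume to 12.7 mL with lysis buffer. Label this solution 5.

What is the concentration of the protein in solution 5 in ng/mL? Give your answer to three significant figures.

Step 1: 0.72 mL + 17.1 mL = 17.82 mL total → factor 17.82/0.72 = 24.75
Step 2: 170 μL + 350 μL = 520 μL total → factor 520/170 = 3.0588
Step 3: 6-fold → factor 6
Step 4: 160 μL + 2.4 mL = 2560 μL total → factor 2560/160 = 16
Step 5: 0.35 mL brought to 12.7 mL → factor 12.7/0.35 = 36.286
Overall dilution factor = 24.75 × 3.0588 × 6 × 16 × 36.286 = 2.6372 × 10^5
Final = 12.0 mg/mL / 2.6372 × 10^5 = 4.550 × 10^-5 mg/mL = 45.5 ng/mL

45.5 ng/mL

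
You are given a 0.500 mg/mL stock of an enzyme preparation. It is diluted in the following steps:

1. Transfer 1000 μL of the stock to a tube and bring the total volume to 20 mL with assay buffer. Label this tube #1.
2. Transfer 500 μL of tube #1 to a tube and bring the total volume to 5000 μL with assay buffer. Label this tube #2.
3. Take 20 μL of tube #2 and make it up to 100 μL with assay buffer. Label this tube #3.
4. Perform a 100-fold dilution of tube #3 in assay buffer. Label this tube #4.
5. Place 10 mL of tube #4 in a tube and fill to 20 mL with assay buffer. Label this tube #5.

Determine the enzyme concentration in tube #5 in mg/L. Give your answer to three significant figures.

Step 1: 1000 μL brought to 20 mL → factor 20000/1000 = 20
Step 2: 500 μL brought to 5000 μL → factor 5000/500 = 10
Step 3: 20 μL brought to 100 μL → factor 100/20 = 5
Step 4: 100-fold → factor 100
Step 5: 10 mL brought to 20 mL → factor 20/10 = 2
Overall dilution factor = 20 × 10 × 5 × 100 × 2 = 2 × 10^5
Final = 0.500 mg/mL / 2 × 10^5 = 2.500 × 10^-6 mg/mL = 0.00250 mg/L

0.00250 mg/L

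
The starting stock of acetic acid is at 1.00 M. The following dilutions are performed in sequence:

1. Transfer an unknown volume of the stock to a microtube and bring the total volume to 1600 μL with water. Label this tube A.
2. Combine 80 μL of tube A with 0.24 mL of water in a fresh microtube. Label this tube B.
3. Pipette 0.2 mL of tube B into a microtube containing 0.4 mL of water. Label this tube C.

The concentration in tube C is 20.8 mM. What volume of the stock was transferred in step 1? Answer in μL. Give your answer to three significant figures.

399 μL

Step 1: v brought to 1600 μL → factor = 1600 μL/v
Step 2: 80 μL + 0.24 mL = 320 μL total → factor 320/80 = 4
Step 3: 0.2 mL + 0.4 mL = 0.6 mL total → factor 0.6/0.2 = 3
Product of known-step factors = 12
Overall factor = 1.00 M / (20.8 mM) = 48.077
Step-1 factor = 48.077 / 12 = 4.0064
v = 1600 μL / 4.0064 = 399 μL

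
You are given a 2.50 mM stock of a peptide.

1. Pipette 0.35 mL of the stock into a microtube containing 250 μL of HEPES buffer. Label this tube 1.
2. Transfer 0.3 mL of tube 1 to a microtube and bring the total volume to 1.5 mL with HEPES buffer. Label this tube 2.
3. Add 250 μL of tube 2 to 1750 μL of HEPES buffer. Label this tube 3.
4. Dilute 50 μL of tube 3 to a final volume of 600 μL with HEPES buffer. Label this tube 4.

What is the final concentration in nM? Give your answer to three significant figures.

Step 1: 0.35 mL + 250 μL = 0.6 mL total → factor 0.6/0.35 = 1.7143
Step 2: 0.3 mL brought to 1.5 mL → factor 1.5/0.3 = 5
Step 3: 250 μL + 1750 μL = 2000 μL total → factor 2000/250 = 8
Step 4: 50 μL brought to 600 μL → factor 600/50 = 12
Overall dilution factor = 1.7143 × 5 × 8 × 12 = 822.86
Final = 2.50 mM / 822.86 = 0.003038 mM = 3.04 × 10^3 nM

3.04 × 10^3 nM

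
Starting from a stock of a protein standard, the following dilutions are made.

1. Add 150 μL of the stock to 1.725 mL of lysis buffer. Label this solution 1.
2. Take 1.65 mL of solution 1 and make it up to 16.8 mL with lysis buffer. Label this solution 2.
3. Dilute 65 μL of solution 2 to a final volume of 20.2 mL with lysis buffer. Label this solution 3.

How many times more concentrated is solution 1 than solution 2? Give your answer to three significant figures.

10.2

Step 1: 150 μL + 1.725 mL = 1875 μL total → factor 1875/150 = 12.5
Step 2: 1.65 mL brought to 16.8 mL → factor 16.8/1.65 = 10.182
Dilution factor to solution 1 = 12.5; to solution 2 = 127.27
[solution 1]/[solution 2] = (factor to solution 2)/(factor to solution 1) = 127.27/12.5 = 10.2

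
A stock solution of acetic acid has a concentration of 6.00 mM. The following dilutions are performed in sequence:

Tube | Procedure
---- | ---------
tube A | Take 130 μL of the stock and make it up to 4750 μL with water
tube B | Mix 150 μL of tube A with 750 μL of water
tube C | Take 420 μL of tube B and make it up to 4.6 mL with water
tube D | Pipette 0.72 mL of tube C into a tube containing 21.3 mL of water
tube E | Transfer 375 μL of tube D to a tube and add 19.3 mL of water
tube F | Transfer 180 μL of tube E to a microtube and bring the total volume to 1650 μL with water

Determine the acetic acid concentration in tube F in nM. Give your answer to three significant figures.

Step 1: 130 μL brought to 4750 μL → factor 4750/130 = 36.538
Step 2: 150 μL + 750 μL = 900 μL total → factor 900/150 = 6
Step 3: 420 μL brought to 4.6 mL → factor 4600/420 = 10.952
Step 4: 0.72 mL + 21.3 mL = 22.02 mL total → factor 22.02/0.72 = 30.583
Step 5: 375 μL + 19.3 mL = 19675 μL total → factor 19675/375 = 52.467
Step 6: 180 μL brought to 1650 μL → factor 1650/180 = 9.1667
Overall dilution factor = 36.538 × 6 × 10.952 × 30.583 × 52.467 × 9.1667 = 3.5317 × 10^7
Final = 6.00 mM / 3.5317 × 10^7 = 1.699 × 10^-7 mM = 0.170 nM

0.170 nM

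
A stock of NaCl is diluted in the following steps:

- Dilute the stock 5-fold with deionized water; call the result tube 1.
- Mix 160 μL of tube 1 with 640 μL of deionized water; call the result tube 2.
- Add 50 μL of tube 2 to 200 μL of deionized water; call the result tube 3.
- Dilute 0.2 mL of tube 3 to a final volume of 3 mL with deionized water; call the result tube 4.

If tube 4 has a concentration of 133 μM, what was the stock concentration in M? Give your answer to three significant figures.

Step 1: 5-fold → factor 5
Step 2: 160 μL + 640 μL = 800 μL total → factor 800/160 = 5
Step 3: 50 μL + 200 μL = 250 μL total → factor 250/50 = 5
Step 4: 0.2 mL brought to 3 mL → factor 3/0.2 = 15
Overall dilution factor = 5 × 5 × 5 × 15 = 1875
Stock = 133 μM × 1875 = 2.494 × 10^5 μM = 0.249 M

0.249 M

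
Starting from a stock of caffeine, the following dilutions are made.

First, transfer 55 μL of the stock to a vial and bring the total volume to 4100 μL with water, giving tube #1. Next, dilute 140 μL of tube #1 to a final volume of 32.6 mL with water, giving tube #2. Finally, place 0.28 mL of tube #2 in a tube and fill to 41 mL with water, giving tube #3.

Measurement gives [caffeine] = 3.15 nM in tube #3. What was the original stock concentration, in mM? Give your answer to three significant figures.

Step 1: 55 μL brought to 4100 μL → factor 4100/55 = 74.545
Step 2: 140 μL brought to 32.6 mL → factor 32600/140 = 232.86
Step 3: 0.28 mL brought to 41 mL → factor 41/0.28 = 146.43
Overall dilution factor = 74.545 × 232.86 × 146.43 = 2.5418 × 10^6
Stock = 3.15 nM × 2.5418 × 10^6 = 8.007 × 10^6 nM = 8.01 mM

8.01 mM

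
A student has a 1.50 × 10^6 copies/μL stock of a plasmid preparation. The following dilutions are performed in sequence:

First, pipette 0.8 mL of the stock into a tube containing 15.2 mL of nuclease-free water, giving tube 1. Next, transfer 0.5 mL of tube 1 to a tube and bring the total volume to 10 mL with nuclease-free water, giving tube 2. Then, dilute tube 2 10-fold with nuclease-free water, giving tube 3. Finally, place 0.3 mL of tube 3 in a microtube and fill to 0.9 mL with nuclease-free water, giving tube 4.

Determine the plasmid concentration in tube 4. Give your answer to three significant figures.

125 copies/μL

Step 1: 0.8 mL + 15.2 mL = 16 mL total → factor 16/0.8 = 20
Step 2: 0.5 mL brought to 10 mL → factor 10/0.5 = 20
Step 3: 10-fold → factor 10
Step 4: 0.3 mL brought to 0.9 mL → factor 0.9/0.3 = 3
Overall dilution factor = 20 × 20 × 10 × 3 = 12000
Final = 1.50 × 10^6 copies/μL / 12000 = 125 copies/μL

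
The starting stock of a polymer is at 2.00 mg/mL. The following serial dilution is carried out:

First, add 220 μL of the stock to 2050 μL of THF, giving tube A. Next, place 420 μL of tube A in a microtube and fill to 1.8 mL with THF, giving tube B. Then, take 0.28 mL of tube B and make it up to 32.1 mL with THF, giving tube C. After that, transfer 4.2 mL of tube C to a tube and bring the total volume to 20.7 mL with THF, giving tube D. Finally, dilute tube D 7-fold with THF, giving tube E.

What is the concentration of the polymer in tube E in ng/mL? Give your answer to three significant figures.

11.4 ng/mL

Step 1: 220 μL + 2050 μL = 2270 μL total → factor 2270/220 = 10.318
Step 2: 420 μL brought to 1.8 mL → factor 1800/420 = 4.2857
Step 3: 0.28 mL brought to 32.1 mL → factor 32.1/0.28 = 114.64
Step 4: 4.2 mL brought to 20.7 mL → factor 20.7/4.2 = 4.9286
Step 5: 7-fold → factor 7
Overall dilution factor = 10.318 × 4.2857 × 114.64 × 4.9286 × 7 = 1.749 × 10^5
Final = 2.00 mg/mL / 1.749 × 10^5 = 1.144 × 10^-5 mg/mL = 11.4 ng/mL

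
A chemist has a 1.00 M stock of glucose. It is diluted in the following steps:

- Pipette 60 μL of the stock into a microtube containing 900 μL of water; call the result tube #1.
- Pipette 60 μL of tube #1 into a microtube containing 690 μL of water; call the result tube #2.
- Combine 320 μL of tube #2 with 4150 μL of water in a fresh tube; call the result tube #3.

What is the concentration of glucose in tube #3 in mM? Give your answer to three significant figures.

Step 1: 60 μL + 900 μL = 960 μL total → factor 960/60 = 16
Step 2: 60 μL + 690 μL = 750 μL total → factor 750/60 = 12.5
Step 3: 320 μL + 4150 μL = 4470 μL total → factor 4470/320 = 13.969
Overall dilution factor = 16 × 12.5 × 13.969 = 2793.8
Final = 1.00 M / 2793.8 = 0.0003579 M = 0.358 mM

0.358 mM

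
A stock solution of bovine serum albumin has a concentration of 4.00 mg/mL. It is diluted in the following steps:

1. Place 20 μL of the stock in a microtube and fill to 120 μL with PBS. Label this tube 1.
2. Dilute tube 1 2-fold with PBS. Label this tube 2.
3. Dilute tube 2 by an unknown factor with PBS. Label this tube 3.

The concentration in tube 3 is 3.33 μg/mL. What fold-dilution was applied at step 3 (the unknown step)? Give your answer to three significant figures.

100-fold

Step 1: 20 μL brought to 120 μL → factor 120/20 = 6
Step 2: 2-fold → factor 2
Step 3: unknown factor x
Product of known-step factors = 12
Overall factor = 4.00 mg/mL / (3.33 μg/mL) = 1201.2
x = 1201.2 / 12 = 100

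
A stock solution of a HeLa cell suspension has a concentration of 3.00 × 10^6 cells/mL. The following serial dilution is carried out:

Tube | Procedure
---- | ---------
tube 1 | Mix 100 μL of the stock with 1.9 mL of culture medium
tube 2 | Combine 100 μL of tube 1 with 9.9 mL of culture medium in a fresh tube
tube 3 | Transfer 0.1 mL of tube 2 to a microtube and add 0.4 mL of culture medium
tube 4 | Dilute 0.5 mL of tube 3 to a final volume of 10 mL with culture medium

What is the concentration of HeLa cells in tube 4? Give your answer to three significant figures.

Step 1: 100 μL + 1.9 mL = 2000 μL total → factor 2000/100 = 20
Step 2: 100 μL + 9.9 mL = 10000 μL total → factor 10000/100 = 100
Step 3: 0.1 mL + 0.4 mL = 0.5 mL total → factor 0.5/0.1 = 5
Step 4: 0.5 mL brought to 10 mL → factor 10/0.5 = 20
Overall dilution factor = 20 × 100 × 5 × 20 = 2 × 10^5
Final = 3.00 × 10^6 cells/mL / 2 × 10^5 = 15.0 cells/mL

15.0 cells/mL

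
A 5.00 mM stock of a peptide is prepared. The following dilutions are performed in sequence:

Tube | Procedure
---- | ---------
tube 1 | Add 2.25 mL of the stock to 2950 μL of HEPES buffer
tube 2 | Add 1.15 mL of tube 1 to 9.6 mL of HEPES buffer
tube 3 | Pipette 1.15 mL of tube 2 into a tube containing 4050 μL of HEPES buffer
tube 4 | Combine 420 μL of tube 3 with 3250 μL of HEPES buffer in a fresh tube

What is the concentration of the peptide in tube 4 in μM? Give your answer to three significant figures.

5.86 μM

Step 1: 2.25 mL + 2950 μL = 5.2 mL total → factor 5.2/2.25 = 2.3111
Step 2: 1.15 mL + 9.6 mL = 10.75 mL total → factor 10.75/1.15 = 9.3478
Step 3: 1.15 mL + 4050 μL = 5.2 mL total → factor 5.2/1.15 = 4.5217
Step 4: 420 μL + 3250 μL = 3670 μL total → factor 3670/420 = 8.7381
Overall dilution factor = 2.3111 × 9.3478 × 4.5217 × 8.7381 = 853.6
Final = 5.00 mM / 853.6 = 0.005858 mM = 5.86 μM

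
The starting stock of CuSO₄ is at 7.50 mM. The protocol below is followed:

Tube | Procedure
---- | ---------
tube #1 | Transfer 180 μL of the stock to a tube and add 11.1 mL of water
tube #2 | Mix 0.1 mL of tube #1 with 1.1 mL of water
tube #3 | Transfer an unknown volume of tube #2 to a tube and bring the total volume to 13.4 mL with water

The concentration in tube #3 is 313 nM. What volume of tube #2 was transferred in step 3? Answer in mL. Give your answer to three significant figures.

Step 1: 180 μL + 11.1 mL = 11280 μL total → factor 11280/180 = 62.667
Step 2: 0.1 mL + 1.1 mL = 1.2 mL total → factor 1.2/0.1 = 12
Step 3: v brought to 13.4 mL → factor = 13.4 mL/v
Product of known-step factors = 752
Overall factor = 7.50 mM / (313 nM) = 23962
Step-3 factor = 23962 / 752 = 31.864
v = 13.4 mL / 31.864 = 0.421 mL

0.421 mL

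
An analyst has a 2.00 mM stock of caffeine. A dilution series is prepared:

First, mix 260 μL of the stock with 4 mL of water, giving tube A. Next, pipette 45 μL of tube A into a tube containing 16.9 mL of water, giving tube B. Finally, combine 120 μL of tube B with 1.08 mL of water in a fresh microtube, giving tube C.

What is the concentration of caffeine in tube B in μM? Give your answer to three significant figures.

Step 1: 260 μL + 4 mL = 4260 μL total → factor 4260/260 = 16.385
Step 2: 45 μL + 16.9 mL = 16945 μL total → factor 16945/45 = 376.56
Dilution factor through tube B = 16.385 × 376.56 = 6169.7
[tube B] = 2.00 mM / 6169.7 = 0.0003242 mM = 0.324 μM

0.324 μM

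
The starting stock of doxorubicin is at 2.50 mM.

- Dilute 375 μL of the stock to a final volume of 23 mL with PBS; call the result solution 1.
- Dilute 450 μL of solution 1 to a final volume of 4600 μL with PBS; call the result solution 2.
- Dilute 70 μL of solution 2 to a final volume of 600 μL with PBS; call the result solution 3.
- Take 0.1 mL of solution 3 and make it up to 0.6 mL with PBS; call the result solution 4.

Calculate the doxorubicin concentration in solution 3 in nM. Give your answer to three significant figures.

465 nM

Step 1: 375 μL brought to 23 mL → factor 23000/375 = 61.333
Step 2: 450 μL brought to 4600 μL → factor 4600/450 = 10.222
Step 3: 70 μL brought to 600 μL → factor 600/70 = 8.5714
Dilution factor through solution 3 = 61.333 × 10.222 × 8.5714 = 5374
[solution 3] = 2.50 mM / 5374 = 0.0004652 mM = 465 nM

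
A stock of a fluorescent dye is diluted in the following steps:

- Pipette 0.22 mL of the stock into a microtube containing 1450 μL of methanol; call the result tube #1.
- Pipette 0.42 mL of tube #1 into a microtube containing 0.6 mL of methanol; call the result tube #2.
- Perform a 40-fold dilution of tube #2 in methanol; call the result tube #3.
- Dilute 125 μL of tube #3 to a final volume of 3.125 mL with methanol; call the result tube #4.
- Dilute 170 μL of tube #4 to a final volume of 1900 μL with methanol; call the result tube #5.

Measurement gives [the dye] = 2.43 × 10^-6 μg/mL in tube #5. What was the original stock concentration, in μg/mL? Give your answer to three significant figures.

Step 1: 0.22 mL + 1450 μL = 1.67 mL total → factor 1.67/0.22 = 7.5909
Step 2: 0.42 mL + 0.6 mL = 1.02 mL total → factor 1.02/0.42 = 2.4286
Step 3: 40-fold → factor 40
Step 4: 125 μL brought to 3.125 mL → factor 3125/125 = 25
Step 5: 170 μL brought to 1900 μL → factor 1900/170 = 11.176
Overall dilution factor = 7.5909 × 2.4286 × 40 × 25 × 11.176 = 2.0604 × 10^5
Stock = 2.43 × 10^-6 μg/mL × 2.0604 × 10^5 = 0.501 μg/mL

0.501 μg/mL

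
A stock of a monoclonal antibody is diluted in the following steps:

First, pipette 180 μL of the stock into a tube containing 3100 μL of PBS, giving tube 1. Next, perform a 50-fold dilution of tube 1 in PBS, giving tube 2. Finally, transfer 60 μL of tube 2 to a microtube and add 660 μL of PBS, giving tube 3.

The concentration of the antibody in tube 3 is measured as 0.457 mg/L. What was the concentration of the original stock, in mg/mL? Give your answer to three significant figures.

5.00 mg/mL

Step 1: 180 μL + 3100 μL = 3280 μL total → factor 3280/180 = 18.222
Step 2: 50-fold → factor 50
Step 3: 60 μL + 660 μL = 720 μL total → factor 720/60 = 12
Overall dilution factor = 18.222 × 50 × 12 = 10933
Stock = 0.457 mg/L × 10933 = 4997 mg/L = 5.00 mg/mL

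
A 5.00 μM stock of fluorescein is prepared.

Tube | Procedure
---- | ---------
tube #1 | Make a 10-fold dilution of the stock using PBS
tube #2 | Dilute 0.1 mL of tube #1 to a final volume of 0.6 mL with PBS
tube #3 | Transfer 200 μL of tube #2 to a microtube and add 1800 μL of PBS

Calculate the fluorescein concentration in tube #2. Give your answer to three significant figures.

0.0833 μM

Step 1: 10-fold → factor 10
Step 2: 0.1 mL brought to 0.6 mL → factor 0.6/0.1 = 6
Dilution factor through tube #2 = 10 × 6 = 60
[tube #2] = 5.00 μM / 60 = 0.0833 μM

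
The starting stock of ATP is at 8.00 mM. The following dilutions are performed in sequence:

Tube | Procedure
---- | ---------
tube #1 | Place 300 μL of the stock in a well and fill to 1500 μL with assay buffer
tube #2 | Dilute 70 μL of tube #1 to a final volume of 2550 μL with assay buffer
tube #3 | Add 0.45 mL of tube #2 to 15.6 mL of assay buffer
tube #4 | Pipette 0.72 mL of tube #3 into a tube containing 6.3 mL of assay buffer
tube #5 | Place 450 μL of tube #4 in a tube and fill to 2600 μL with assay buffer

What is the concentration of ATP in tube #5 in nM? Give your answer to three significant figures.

Step 1: 300 μL brought to 1500 μL → factor 1500/300 = 5
Step 2: 70 μL brought to 2550 μL → factor 2550/70 = 36.429
Step 3: 0.45 mL + 15.6 mL = 16.05 mL total → factor 16.05/0.45 = 35.667
Step 4: 0.72 mL + 6.3 mL = 7.02 mL total → factor 7.02/0.72 = 9.75
Step 5: 450 μL brought to 2600 μL → factor 2600/450 = 5.7778
Overall dilution factor = 5 × 36.429 × 35.667 × 9.75 × 5.7778 = 3.6597 × 10^5
Final = 8.00 mM / 3.6597 × 10^5 = 2.186 × 10^-5 mM = 21.9 nM

21.9 nM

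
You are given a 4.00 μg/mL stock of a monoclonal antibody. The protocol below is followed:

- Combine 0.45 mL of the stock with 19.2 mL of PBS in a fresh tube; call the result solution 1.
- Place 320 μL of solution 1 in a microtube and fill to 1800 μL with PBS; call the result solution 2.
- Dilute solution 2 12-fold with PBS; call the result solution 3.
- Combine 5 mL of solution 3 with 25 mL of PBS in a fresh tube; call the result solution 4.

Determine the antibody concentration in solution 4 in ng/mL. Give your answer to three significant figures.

Step 1: 0.45 mL + 19.2 mL = 19.65 mL total → factor 19.65/0.45 = 43.667
Step 2: 320 μL brought to 1800 μL → factor 1800/320 = 5.625
Step 3: 12-fold → factor 12
Step 4: 5 mL + 25 mL = 30 mL total → factor 30/5 = 6
Overall dilution factor = 43.667 × 5.625 × 12 × 6 = 17685
Final = 4.00 μg/mL / 17685 = 0.0002262 μg/mL = 0.226 ng/mL

0.226 ng/mL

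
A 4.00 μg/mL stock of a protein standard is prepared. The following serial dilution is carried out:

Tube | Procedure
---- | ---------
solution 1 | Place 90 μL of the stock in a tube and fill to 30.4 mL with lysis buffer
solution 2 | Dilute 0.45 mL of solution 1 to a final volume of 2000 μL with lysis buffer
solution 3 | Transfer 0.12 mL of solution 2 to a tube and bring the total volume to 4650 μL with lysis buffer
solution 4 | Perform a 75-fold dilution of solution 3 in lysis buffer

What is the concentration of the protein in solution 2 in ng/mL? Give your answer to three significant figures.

2.66 ng/mL

Step 1: 90 μL brought to 30.4 mL → factor 30400/90 = 337.78
Step 2: 0.45 mL brought to 2000 μL → factor 2/0.45 = 4.4444
Dilution factor through solution 2 = 337.78 × 4.4444 = 1501.2
[solution 2] = 4.00 μg/mL / 1501.2 = 0.002664 μg/mL = 2.66 ng/mL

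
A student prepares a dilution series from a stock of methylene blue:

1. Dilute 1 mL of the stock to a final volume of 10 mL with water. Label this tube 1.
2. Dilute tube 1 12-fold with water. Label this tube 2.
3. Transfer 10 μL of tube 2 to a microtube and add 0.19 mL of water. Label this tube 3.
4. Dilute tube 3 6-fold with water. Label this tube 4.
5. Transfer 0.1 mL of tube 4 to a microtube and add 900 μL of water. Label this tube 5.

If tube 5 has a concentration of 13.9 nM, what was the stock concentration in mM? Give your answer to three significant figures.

Step 1: 1 mL brought to 10 mL → factor 10/1 = 10
Step 2: 12-fold → factor 12
Step 3: 10 μL + 0.19 mL = 200 μL total → factor 200/10 = 20
Step 4: 6-fold → factor 6
Step 5: 0.1 mL + 900 μL = 1 mL total → factor 1/0.1 = 10
Overall dilution factor = 10 × 12 × 20 × 6 × 10 = 1.44 × 10^5
Stock = 13.9 nM × 1.44 × 10^5 = 2.002 × 10^6 nM = 2.00 mM

2.00 mM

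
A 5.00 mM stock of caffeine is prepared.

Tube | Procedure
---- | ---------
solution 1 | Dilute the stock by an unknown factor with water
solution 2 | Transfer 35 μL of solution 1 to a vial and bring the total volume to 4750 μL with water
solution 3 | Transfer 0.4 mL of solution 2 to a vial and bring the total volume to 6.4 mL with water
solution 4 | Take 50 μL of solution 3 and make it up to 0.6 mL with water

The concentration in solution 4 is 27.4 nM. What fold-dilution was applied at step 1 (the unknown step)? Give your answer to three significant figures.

7.00-fold

Step 1: unknown factor x
Step 2: 35 μL brought to 4750 μL → factor 4750/35 = 135.71
Step 3: 0.4 mL brought to 6.4 mL → factor 6.4/0.4 = 16
Step 4: 50 μL brought to 0.6 mL → factor 600/50 = 12
Product of known-step factors = 26057
Overall factor = 5.00 mM / (27.4 nM) = 1.8248 × 10^5
x = 1.8248 × 10^5 / 26057 = 7.00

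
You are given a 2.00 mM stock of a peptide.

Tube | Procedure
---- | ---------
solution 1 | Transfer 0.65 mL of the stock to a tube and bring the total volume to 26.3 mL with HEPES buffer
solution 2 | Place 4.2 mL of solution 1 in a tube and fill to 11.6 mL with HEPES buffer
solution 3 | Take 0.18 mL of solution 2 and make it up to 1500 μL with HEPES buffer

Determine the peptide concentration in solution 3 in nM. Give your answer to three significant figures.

Step 1: 0.65 mL brought to 26.3 mL → factor 26.3/0.65 = 40.462
Step 2: 4.2 mL brought to 11.6 mL → factor 11.6/4.2 = 2.7619
Step 3: 0.18 mL brought to 1500 μL → factor 1.5/0.18 = 8.3333
Overall dilution factor = 40.462 × 2.7619 × 8.3333 = 931.26
Final = 2.00 mM / 931.26 = 0.002148 mM = 2.15 × 10^3 nM

2.15 × 10^3 nM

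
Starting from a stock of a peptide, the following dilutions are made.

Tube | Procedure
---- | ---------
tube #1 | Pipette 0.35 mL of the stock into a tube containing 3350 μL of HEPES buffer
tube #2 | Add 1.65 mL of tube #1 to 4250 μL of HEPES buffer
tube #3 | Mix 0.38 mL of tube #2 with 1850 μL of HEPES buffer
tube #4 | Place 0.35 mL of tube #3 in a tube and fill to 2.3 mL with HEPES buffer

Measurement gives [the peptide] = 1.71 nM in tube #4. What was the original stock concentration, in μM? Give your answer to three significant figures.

2.49 μM

Step 1: 0.35 mL + 3350 μL = 3.7 mL total → factor 3.7/0.35 = 10.571
Step 2: 1.65 mL + 4250 μL = 5.9 mL total → factor 5.9/1.65 = 3.5758
Step 3: 0.38 mL + 1850 μL = 2.23 mL total → factor 2.23/0.38 = 5.8684
Step 4: 0.35 mL brought to 2.3 mL → factor 2.3/0.35 = 6.5714
Overall dilution factor = 10.571 × 3.5758 × 5.8684 × 6.5714 = 1457.7
Stock = 1.71 nM × 1457.7 = 2493 nM = 2.49 μM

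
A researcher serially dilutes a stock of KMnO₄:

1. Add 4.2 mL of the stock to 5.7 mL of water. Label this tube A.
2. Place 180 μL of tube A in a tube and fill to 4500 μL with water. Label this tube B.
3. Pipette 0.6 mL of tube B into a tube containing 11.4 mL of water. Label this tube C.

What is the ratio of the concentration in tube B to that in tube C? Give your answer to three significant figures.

20.0

Step 1: 4.2 mL + 5.7 mL = 9.9 mL total → factor 9.9/4.2 = 2.3571
Step 2: 180 μL brought to 4500 μL → factor 4500/180 = 25
Step 3: 0.6 mL + 11.4 mL = 12 mL total → factor 12/0.6 = 20
Dilution factor to tube B = 58.929; to tube C = 1178.6
[tube B]/[tube C] = (factor to tube C)/(factor to tube B) = 1178.6/58.929 = 20.0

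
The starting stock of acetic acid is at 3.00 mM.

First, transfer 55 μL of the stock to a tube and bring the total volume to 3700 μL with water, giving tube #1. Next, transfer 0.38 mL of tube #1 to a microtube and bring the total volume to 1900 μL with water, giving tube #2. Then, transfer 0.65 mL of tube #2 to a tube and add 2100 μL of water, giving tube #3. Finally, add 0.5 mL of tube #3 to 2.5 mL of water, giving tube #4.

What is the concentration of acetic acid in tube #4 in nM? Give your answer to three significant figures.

Step 1: 55 μL brought to 3700 μL → factor 3700/55 = 67.273
Step 2: 0.38 mL brought to 1900 μL → factor 1.9/0.38 = 5
Step 3: 0.65 mL + 2100 μL = 2.75 mL total → factor 2.75/0.65 = 4.2308
Step 4: 0.5 mL + 2.5 mL = 3 mL total → factor 3/0.5 = 6
Overall dilution factor = 67.273 × 5 × 4.2308 × 6 = 8538.5
Final = 3.00 mM / 8538.5 = 0.0003514 mM = 351 nM

351 nM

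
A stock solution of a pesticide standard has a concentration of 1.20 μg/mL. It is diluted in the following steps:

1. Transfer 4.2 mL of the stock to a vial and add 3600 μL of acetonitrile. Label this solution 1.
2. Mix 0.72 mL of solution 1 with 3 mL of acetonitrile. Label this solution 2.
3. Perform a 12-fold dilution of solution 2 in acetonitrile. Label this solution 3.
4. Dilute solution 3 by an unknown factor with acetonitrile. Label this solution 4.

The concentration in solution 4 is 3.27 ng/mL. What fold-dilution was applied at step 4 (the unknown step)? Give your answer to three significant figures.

3.19-fold

Step 1: 4.2 mL + 3600 μL = 7.8 mL total → factor 7.8/4.2 = 1.8571
Step 2: 0.72 mL + 3 mL = 3.72 mL total → factor 3.72/0.72 = 5.1667
Step 3: 12-fold → factor 12
Step 4: unknown factor x
Product of known-step factors = 115.14
Overall factor = 1.20 μg/mL / (3.27 ng/mL) = 366.97
x = 366.97 / 115.14 = 3.19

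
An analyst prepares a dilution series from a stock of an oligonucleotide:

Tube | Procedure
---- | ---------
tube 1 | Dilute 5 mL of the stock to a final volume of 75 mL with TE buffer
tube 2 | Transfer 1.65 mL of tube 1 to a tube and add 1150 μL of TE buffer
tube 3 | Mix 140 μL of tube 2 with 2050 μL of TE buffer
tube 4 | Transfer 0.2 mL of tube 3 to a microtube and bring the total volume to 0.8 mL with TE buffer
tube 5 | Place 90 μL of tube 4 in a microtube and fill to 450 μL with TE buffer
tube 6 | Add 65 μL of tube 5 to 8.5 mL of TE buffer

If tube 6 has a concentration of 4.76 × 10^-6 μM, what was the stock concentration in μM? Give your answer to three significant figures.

4.99 μM

Step 1: 5 mL brought to 75 mL → factor 75/5 = 15
Step 2: 1.65 mL + 1150 μL = 2.8 mL total → factor 2.8/1.65 = 1.697
Step 3: 140 μL + 2050 μL = 2190 μL total → factor 2190/140 = 15.643
Step 4: 0.2 mL brought to 0.8 mL → factor 0.8/0.2 = 4
Step 5: 90 μL brought to 450 μL → factor 450/90 = 5
Step 6: 65 μL + 8.5 mL = 8565 μL total → factor 8565/65 = 131.77
Overall dilution factor = 15 × 1.697 × 15.643 × 4 × 5 × 131.77 = 1.0494 × 10^6
Stock = 4.76 × 10^-6 μM × 1.0494 × 10^6 = 4.99 μM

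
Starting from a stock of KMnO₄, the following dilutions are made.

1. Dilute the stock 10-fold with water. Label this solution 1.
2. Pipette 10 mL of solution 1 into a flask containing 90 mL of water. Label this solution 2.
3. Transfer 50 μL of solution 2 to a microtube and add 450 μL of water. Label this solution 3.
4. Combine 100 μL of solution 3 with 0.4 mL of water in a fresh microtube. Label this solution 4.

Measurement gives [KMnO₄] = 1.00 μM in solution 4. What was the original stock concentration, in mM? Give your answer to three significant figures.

5.00 mM

Step 1: 10-fold → factor 10
Step 2: 10 mL + 90 mL = 100 mL total → factor 100/10 = 10
Step 3: 50 μL + 450 μL = 500 μL total → factor 500/50 = 10
Step 4: 100 μL + 0.4 mL = 500 μL total → factor 500/100 = 5
Overall dilution factor = 10 × 10 × 10 × 5 = 5000
Stock = 1.00 μM × 5000 = 5000 μM = 5.00 mM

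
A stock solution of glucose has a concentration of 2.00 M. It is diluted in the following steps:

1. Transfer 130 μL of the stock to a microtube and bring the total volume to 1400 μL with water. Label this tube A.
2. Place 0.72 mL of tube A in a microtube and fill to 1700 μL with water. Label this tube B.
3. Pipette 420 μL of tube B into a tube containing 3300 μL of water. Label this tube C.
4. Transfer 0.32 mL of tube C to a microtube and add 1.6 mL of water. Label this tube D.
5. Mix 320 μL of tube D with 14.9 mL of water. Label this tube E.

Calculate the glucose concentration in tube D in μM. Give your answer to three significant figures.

Step 1: 130 μL brought to 1400 μL → factor 1400/130 = 10.769
Step 2: 0.72 mL brought to 1700 μL → factor 1.7/0.72 = 2.3611
Step 3: 420 μL + 3300 μL = 3720 μL total → factor 3720/420 = 8.8571
Step 4: 0.32 mL + 1.6 mL = 1.92 mL total → factor 1.92/0.32 = 6
Dilution factor through tube D = 10.769 × 2.3611 × 8.8571 × 6 = 1351.3
[tube D] = 2.00 M / 1351.3 = 0.001480 M = 1.48 × 10^3 μM

1.48 × 10^3 μM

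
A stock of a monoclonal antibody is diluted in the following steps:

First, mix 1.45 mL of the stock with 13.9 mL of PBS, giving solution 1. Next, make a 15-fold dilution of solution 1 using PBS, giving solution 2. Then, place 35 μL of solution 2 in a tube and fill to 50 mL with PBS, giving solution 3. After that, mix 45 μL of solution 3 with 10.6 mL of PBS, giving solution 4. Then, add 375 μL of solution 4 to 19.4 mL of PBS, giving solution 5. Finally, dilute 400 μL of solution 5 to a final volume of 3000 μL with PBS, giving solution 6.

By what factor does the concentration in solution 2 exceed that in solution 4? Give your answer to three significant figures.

Step 1: 1.45 mL + 13.9 mL = 15.35 mL total → factor 15.35/1.45 = 10.586
Step 2: 15-fold → factor 15
Step 3: 35 μL brought to 50 mL → factor 50000/35 = 1428.6
Step 4: 45 μL + 10.6 mL = 10645 μL total → factor 10645/45 = 236.56
Dilution factor to solution 2 = 158.79; to solution 4 = 5.3662 × 10^7
[solution 2]/[solution 4] = (factor to solution 4)/(factor to solution 2) = 5.3662 × 10^7/158.79 = 3.38 × 10^5

3.38 × 10^5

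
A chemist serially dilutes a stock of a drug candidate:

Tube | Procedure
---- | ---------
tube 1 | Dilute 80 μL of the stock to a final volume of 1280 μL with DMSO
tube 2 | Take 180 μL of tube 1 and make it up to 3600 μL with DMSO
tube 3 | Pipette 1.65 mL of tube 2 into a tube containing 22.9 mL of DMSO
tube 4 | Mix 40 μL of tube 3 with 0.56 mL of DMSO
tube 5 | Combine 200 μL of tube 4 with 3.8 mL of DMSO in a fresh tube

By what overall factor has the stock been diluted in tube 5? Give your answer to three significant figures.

Step 1: 80 μL brought to 1280 μL → factor 1280/80 = 16
Step 2: 180 μL brought to 3600 μL → factor 3600/180 = 20
Step 3: 1.65 mL + 22.9 mL = 24.55 mL total → factor 24.55/1.65 = 14.879
Step 4: 40 μL + 0.56 mL = 600 μL total → factor 600/40 = 15
Step 5: 200 μL + 3.8 mL = 4000 μL total → factor 4000/200 = 20
Overall dilution factor = 16 × 20 × 14.879 × 15 × 20 = 1.4284 × 10^6

1.43 × 10^6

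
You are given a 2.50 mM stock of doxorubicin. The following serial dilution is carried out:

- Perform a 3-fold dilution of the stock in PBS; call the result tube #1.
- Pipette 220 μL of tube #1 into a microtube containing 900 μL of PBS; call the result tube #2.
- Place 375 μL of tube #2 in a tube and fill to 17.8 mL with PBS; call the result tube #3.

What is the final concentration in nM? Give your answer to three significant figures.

Step 1: 3-fold → factor 3
Step 2: 220 μL + 900 μL = 1120 μL total → factor 1120/220 = 5.0909
Step 3: 375 μL brought to 17.8 mL → factor 17800/375 = 47.467
Overall dilution factor = 3 × 5.0909 × 47.467 = 724.95
Final = 2.50 mM / 724.95 = 0.003449 mM = 3.45 × 10^3 nM

3.45 × 10^3 nM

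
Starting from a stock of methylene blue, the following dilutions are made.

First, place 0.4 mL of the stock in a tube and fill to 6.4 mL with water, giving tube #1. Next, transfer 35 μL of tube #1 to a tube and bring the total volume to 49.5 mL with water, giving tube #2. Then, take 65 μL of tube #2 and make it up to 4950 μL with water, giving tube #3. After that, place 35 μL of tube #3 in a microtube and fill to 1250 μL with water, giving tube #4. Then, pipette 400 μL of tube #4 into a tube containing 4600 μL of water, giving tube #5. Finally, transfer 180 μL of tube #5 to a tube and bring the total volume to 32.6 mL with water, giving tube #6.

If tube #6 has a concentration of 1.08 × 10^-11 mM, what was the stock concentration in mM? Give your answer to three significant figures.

1.50 mM

Step 1: 0.4 mL brought to 6.4 mL → factor 6.4/0.4 = 16
Step 2: 35 μL brought to 49.5 mL → factor 49500/35 = 1414.3
Step 3: 65 μL brought to 4950 μL → factor 4950/65 = 76.154
Step 4: 35 μL brought to 1250 μL → factor 1250/35 = 35.714
Step 5: 400 μL + 4600 μL = 5000 μL total → factor 5000/400 = 12.5
Step 6: 180 μL brought to 32.6 mL → factor 32600/180 = 181.11
Overall dilution factor = 16 × 1414.3 × 76.154 × 35.714 × 12.5 × 181.11 = 1.3933 × 10^11
Stock = 1.08 × 10^-11 mM × 1.3933 × 10^11 = 1.50 mM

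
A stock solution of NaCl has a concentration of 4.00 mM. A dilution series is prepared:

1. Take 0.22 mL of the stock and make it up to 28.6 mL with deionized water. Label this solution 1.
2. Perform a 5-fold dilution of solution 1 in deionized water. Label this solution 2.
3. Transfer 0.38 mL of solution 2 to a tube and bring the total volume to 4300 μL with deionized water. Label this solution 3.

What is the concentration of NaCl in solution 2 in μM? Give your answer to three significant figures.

Step 1: 0.22 mL brought to 28.6 mL → factor 28.6/0.22 = 130
Step 2: 5-fold → factor 5
Dilution factor through solution 2 = 130 × 5 = 650
[solution 2] = 4.00 mM / 650 = 0.006154 mM = 6.15 μM

6.15 μM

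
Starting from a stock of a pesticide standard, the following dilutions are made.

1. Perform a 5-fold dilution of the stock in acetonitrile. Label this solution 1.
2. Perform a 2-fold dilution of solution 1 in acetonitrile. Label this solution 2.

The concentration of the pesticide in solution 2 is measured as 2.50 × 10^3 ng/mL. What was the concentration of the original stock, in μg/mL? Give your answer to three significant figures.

25.0 μg/mL

Step 1: 5-fold → factor 5
Step 2: 2-fold → factor 2
Overall dilution factor = 5 × 2 = 10
Stock = 2.50 × 10^3 ng/mL × 10 = 2.500 × 10^4 ng/mL = 25.0 μg/mL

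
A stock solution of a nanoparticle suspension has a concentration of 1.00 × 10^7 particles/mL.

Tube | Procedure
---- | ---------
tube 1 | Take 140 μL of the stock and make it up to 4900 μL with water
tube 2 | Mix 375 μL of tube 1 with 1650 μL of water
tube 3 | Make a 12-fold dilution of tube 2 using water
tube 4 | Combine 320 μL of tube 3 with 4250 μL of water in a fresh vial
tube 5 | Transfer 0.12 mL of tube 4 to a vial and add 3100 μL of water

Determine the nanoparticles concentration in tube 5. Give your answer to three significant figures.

11.5 particles/mL

Step 1: 140 μL brought to 4900 μL → factor 4900/140 = 35
Step 2: 375 μL + 1650 μL = 2025 μL total → factor 2025/375 = 5.4
Step 3: 12-fold → factor 12
Step 4: 320 μL + 4250 μL = 4570 μL total → factor 4570/320 = 14.281
Step 5: 0.12 mL + 3100 μL = 3.22 mL total → factor 3.22/0.12 = 26.833
Overall dilution factor = 35 × 5.4 × 12 × 14.281 × 26.833 = 8.6913 × 10^5
Final = 1.00 × 10^7 particles/mL / 8.6913 × 10^5 = 11.5 particles/mL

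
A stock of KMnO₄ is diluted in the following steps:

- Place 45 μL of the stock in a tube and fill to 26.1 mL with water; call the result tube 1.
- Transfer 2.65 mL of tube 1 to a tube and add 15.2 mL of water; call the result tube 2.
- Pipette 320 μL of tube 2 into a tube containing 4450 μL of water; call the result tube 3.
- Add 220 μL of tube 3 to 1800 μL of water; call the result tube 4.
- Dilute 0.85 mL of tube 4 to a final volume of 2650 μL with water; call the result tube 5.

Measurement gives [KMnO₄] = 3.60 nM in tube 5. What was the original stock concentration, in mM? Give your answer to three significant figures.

Step 1: 45 μL brought to 26.1 mL → factor 26100/45 = 580
Step 2: 2.65 mL + 15.2 mL = 17.85 mL total → factor 17.85/2.65 = 6.7358
Step 3: 320 μL + 4450 μL = 4770 μL total → factor 4770/320 = 14.906
Step 4: 220 μL + 1800 μL = 2020 μL total → factor 2020/220 = 9.1818
Step 5: 0.85 mL brought to 2650 μL → factor 2.65/0.85 = 3.1176
Overall dilution factor = 580 × 6.7358 × 14.906 × 9.1818 × 3.1176 = 1.667 × 10^6
Stock = 3.60 nM × 1.667 × 10^6 = 6.001 × 10^6 nM = 6.00 mM

6.00 mM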